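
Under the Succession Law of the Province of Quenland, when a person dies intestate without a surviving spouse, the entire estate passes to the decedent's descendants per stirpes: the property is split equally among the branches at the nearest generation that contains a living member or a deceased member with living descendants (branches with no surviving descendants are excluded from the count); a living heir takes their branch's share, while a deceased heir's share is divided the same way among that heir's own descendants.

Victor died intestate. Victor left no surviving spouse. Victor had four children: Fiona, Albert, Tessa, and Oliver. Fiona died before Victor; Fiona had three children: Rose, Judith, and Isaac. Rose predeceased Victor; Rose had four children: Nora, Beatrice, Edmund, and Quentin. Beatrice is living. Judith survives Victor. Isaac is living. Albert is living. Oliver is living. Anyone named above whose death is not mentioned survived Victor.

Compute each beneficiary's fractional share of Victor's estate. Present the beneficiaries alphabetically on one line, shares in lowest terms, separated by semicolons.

There is no surviving spouse, so the entire estate passes to Victor's descendants per stirpes.
The estate is divided into 4 equal shares of 1/4 among Fiona, Albert, Tessa, Oliver.
Fiona predeceased; the 1/4 allotted to Fiona's branch passes to Fiona's issue by representation.
The 1/4 is divided into 3 equal shares of 1/12 among Rose, Judith, Isaac.
Rose predeceased; the 1/12 allotted to Rose's branch passes to Rose's issue by representation.
The 1/12 is divided into 4 equal shares of 1/48 among Nora, Beatrice, Edmund, Quentin.
Nora is living and takes 1/48.
Beatrice is living and takes 1/48.
Edmund is living and takes 1/48.
Quentin is living and takes 1/48.
Judith is living and takes 1/12.
Isaac is living and takes 1/12.
Albert is living and takes 1/4.
Tessa is living and takes 1/4.
Oliver is living and takes 1/4.

Albert 1/4; Beatrice 1/48; Edmund 1/48; Isaac 1/12; Judith 1/12; Nora 1/48; Oliver 1/4; Quentin 1/48; Tessa 1/4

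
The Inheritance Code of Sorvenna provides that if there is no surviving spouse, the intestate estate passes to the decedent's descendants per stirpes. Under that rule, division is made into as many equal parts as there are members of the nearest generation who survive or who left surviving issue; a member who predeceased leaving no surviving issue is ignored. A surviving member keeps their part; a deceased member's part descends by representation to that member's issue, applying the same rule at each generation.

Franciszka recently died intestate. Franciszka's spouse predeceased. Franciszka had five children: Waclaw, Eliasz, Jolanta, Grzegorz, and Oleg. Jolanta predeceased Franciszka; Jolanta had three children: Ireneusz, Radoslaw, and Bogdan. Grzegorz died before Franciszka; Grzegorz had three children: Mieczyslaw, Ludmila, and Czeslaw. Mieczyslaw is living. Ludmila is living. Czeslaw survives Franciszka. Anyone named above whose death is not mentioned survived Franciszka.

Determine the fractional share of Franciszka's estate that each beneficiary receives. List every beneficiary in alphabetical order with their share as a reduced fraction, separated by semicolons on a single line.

There is no surviving spouse, so the entire estate passes to Franciszka's descendants per stirpes.
The estate is divided into 5 equal shares of 1/5 among Waclaw, Eliasz, Jolanta, Grzegorz, Oleg.
Waclaw is living and takes 1/5.
Eliasz is living and takes 1/5.
Jolanta predeceased; the 1/5 allotted to Jolanta's branch passes to Jolanta's issue by representation.
The 1/5 is divided into 3 equal shares of 1/15 among Ireneusz, Radoslaw, Bogdan.
Ireneusz is living and takes 1/15.
Radoslaw is living and takes 1/15.
Bogdan is living and takes 1/15.
Grzegorz predeceased; the 1/5 allotted to Grzegorz's branch passes to Grzegorz's issue by representation.
The 1/5 is divided into 3 equal shares of 1/15 among Mieczyslaw, Ludmila, Czeslaw.
Mieczyslaw is living and takes 1/15.
Ludmila is living and takes 1/15.
Czeslaw is living and takes 1/15.
Oleg is living and takes 1/5.

Bogdan 1/15; Czeslaw 1/15; Eliasz 1/5; Ireneusz 1/15; Ludmila 1/15; Mieczyslaw 1/15; Oleg 1/5; Radoslaw 1/15; Waclaw 1/5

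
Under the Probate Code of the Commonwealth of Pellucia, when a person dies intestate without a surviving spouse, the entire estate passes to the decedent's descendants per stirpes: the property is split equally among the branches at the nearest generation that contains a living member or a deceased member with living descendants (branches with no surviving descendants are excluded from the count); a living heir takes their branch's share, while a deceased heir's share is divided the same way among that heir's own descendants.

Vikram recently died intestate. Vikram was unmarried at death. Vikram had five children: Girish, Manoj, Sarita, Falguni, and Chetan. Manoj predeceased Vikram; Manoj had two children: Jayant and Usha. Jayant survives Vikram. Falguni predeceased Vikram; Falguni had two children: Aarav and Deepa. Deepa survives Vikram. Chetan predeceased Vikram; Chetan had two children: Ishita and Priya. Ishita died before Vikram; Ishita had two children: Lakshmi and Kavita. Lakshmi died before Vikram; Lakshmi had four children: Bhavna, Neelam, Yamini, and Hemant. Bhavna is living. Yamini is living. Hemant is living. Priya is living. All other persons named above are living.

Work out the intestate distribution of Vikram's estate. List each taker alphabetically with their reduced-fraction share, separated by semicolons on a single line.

There is no surviving spouse, so the entire estate passes to Vikram's descendants per stirpes.
The estate is divided into 5 equal shares of 1/5 among Girish, Manoj, Sarita, Falguni, Chetan.
Girish is living and takes 1/5.
Manoj predeceased; the 1/5 allotted to Manoj's branch passes to Manoj's issue by representation.
The 1/5 is divided into 2 equal shares of 1/10 among Jayant, Usha.
Jayant is living and takes 1/10.
Usha is living and takes 1/10.
Sarita is living and takes 1/5.
Falguni predeceased; the 1/5 allotted to Falguni's branch passes to Falguni's issue by representation.
The 1/5 is divided into 2 equal shares of 1/10 among Aarav, Deepa.
Aarav is living and takes 1/10.
Deepa is living and takes 1/10.
Chetan predeceased; the 1/5 allotted to Chetan's branch passes to Chetan's issue by representation.
The 1/5 is divided into 2 equal shares of 1/10 among Ishita, Priya.
Ishita predeceased; the 1/10 allotted to Ishita's branch passes to Ishita's issue by representation.
The 1/10 is divided into 2 equal shares of 1/20 among Lakshmi, Kavita.
Lakshmi predeceased; the 1/20 allotted to Lakshmi's branch passes to Lakshmi's issue by representation.
The 1/20 is divided into 4 equal shares of 1/80 among Bhavna, Neelam, Yamini, Hemant.
Bhavna is living and takes 1/80.
Neelam is living and takes 1/80.
Yamini is living and takes 1/80.
Hemant is living and takes 1/80.
Kavita is living and takes 1/20.
Priya is living and takes 1/10.

Aarav 1/10; Bhavna 1/80; Deepa 1/10; Girish 1/5; Hemant 1/80; Jayant 1/10; Kavita 1/20; Neelam 1/80; Priya 1/10; Sarita 1/5; Usha 1/10; Yamini 1/80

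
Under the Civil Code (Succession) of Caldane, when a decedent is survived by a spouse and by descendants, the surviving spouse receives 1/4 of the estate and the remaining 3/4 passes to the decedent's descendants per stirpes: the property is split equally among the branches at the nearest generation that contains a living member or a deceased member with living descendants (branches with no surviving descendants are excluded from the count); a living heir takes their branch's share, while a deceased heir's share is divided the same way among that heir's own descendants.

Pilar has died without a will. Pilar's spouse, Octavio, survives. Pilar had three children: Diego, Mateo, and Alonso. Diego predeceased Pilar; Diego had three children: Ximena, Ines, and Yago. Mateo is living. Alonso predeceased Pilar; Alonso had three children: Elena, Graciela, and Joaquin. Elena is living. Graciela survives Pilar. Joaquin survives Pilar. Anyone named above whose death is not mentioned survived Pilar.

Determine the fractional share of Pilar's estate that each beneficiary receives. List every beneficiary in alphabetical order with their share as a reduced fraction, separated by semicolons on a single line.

Elena 1/12; Graciela 1/12; Ines 1/12; Joaquin 1/12; Mateo 1/4; Octavio 1/4; Ximena 1/12; Yago 1/12

Octavio, as surviving spouse, takes 1/4.
The remaining 3/4 passes to Pilar's descendants per stirpes.
The 3/4 is divided into 3 equal shares of 1/4 among Diego, Mateo, Alonso.
Diego predeceased; the 1/4 allotted to Diego's branch passes to Diego's issue by representation.
The 1/4 is divided into 3 equal shares of 1/12 among Ximena, Ines, Yago.
Ximena is living and takes 1/12.
Ines is living and takes 1/12.
Yago is living and takes 1/12.
Mateo is living and takes 1/4.
Alonso predeceased; the 1/4 allotted to Alonso's branch passes to Alonso's issue by representation.
The 1/4 is divided into 3 equal shares of 1/12 among Elena, Graciela, Joaquin.
Elena is living and takes 1/12.
Graciela is living and takes 1/12.
Joaquin is living and takes 1/12.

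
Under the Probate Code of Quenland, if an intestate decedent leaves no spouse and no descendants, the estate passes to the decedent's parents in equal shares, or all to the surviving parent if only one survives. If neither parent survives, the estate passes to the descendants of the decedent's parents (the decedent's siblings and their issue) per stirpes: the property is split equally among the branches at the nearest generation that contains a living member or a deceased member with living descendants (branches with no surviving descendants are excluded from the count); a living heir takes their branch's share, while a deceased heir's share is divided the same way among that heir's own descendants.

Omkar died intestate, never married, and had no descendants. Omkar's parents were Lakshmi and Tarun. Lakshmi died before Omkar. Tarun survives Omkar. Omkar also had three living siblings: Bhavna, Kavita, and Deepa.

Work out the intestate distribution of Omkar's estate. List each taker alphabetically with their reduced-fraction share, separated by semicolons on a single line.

Tarun 1

Only one parent, Tarun, survives, so Tarun takes the entire estate. The siblings take nothing because a surviving parent has priority.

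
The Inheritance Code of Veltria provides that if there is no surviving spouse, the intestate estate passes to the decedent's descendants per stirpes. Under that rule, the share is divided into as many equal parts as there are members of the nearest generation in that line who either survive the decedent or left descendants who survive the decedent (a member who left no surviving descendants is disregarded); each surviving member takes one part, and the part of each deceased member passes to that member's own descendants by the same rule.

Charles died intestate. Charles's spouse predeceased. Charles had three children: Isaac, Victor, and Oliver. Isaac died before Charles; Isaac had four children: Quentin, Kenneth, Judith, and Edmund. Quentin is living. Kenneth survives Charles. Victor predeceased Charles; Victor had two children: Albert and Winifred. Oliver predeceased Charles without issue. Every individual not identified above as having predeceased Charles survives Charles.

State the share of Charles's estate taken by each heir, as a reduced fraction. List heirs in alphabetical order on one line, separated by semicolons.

There is no surviving spouse, so the entire estate passes to Charles's descendants per stirpes.
Oliver left no surviving issue, so that branch lapses and is disregarded.
The estate is divided into 2 equal shares of 1/2 among Isaac, Victor.
Isaac predeceased; the 1/2 allotted to Isaac's branch passes to Isaac's issue by representation.
The 1/2 is divided into 4 equal shares of 1/8 among Quentin, Kenneth, Judith, Edmund.
Quentin is living and takes 1/8.
Kenneth is living and takes 1/8.
Judith is living and takes 1/8.
Edmund is living and takes 1/8.
Victor predeceased; the 1/2 allotted to Victor's branch passes to Victor's issue by representation.
The 1/2 is divided into 2 equal shares of 1/4 among Albert, Winifred.
Albert is living and takes 1/4.
Winifred is living and takes 1/4.

Albert 1/4; Edmund 1/8; Judith 1/8; Kenneth 1/8; Quentin 1/8; Winifred 1/4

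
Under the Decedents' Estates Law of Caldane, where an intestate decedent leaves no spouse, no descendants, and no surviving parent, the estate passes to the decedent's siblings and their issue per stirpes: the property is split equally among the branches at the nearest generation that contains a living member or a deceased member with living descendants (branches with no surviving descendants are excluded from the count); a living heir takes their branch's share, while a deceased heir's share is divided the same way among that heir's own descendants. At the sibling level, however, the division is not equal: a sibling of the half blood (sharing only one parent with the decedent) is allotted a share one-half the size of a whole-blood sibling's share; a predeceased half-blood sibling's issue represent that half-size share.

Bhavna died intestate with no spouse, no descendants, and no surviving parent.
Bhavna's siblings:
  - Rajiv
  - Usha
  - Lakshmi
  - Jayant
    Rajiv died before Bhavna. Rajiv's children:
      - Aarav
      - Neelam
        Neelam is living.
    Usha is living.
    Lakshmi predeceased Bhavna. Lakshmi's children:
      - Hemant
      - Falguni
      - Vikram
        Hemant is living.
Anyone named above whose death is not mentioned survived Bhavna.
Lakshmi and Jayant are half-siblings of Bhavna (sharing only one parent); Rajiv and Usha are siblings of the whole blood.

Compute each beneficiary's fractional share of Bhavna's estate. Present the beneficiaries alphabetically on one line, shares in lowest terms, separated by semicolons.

Aarav 1/6; Falguni 1/18; Hemant 1/18; Jayant 1/6; Neelam 1/6; Usha 1/3; Vikram 1/18

No spouse, descendants, or parent survives, so the estate passes to Bhavna's siblings per stirpes.
Half-blood siblings count for one-half the weight of whole-blood siblings at the initial division.
Dividing 1 in proportion to weights (total weight 3): Rajiv (weight 1) → 1/3; Usha (weight 1) → 1/3; Lakshmi (weight 1/2) → 1/6; Jayant (weight 1/2) → 1/6.
Rajiv predeceased; the 1/3 allotted to Rajiv's branch passes to Rajiv's issue by representation.
The 1/3 is divided into 2 equal shares of 1/6 among Aarav, Neelam.
Aarav is living and takes 1/6.
Neelam is living and takes 1/6.
Usha is living and takes 1/3.
Lakshmi predeceased; the 1/6 allotted to Lakshmi's branch passes to Lakshmi's issue by representation.
The 1/6 is divided into 3 equal shares of 1/18 among Hemant, Falguni, Vikram.
Hemant is living and takes 1/18.
Falguni is living and takes 1/18.
Vikram is living and takes 1/18.
Jayant is living and takes 1/6.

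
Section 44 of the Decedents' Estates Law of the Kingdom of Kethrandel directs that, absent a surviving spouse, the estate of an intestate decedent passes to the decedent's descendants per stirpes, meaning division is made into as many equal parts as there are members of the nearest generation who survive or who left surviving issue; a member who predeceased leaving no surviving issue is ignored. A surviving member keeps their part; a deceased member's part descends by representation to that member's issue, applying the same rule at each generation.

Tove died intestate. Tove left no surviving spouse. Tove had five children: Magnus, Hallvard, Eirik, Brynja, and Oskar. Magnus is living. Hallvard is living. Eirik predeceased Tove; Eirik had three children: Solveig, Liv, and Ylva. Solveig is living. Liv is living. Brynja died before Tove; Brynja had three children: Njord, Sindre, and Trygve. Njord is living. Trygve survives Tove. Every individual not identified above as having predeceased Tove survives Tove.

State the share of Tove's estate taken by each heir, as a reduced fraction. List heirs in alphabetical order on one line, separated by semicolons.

There is no surviving spouse, so the entire estate passes to Tove's descendants per stirpes.
The estate is divided into 5 equal shares of 1/5 among Magnus, Hallvard, Eirik, Brynja, Oskar.
Magnus is living and takes 1/5.
Hallvard is living and takes 1/5.
Eirik predeceased; the 1/5 allotted to Eirik's branch passes to Eirik's issue by representation.
The 1/5 is divided into 3 equal shares of 1/15 among Solveig, Liv, Ylva.
Solveig is living and takes 1/15.
Liv is living and takes 1/15.
Ylva is living and takes 1/15.
Brynja predeceased; the 1/5 allotted to Brynja's branch passes to Brynja's issue by representation.
The 1/5 is divided into 3 equal shares of 1/15 among Njord, Sindre, Trygve.
Njord is living and takes 1/15.
Sindre is living and takes 1/15.
Trygve is living and takes 1/15.
Oskar is living and takes 1/5.

Hallvard 1/5; Liv 1/15; Magnus 1/5; Njord 1/15; Oskar 1/5; Sindre 1/15; Solveig 1/15; Trygve 1/15; Ylva 1/15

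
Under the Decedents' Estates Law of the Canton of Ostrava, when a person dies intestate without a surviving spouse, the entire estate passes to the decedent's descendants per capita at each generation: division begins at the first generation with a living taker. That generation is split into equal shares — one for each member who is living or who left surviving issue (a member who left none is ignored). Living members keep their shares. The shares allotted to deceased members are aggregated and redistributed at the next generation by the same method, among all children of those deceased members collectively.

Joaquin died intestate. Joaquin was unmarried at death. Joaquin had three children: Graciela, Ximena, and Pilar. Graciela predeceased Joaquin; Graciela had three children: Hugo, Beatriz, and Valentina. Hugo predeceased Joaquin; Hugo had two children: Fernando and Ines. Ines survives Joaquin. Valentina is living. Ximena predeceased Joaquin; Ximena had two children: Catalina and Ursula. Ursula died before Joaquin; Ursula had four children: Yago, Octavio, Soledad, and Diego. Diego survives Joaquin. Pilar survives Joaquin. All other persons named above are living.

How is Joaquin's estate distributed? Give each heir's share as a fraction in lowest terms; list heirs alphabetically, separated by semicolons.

Beatriz 2/15; Catalina 2/15; Diego 2/45; Fernando 2/45; Ines 2/45; Octavio 2/45; Pilar 1/3; Soledad 2/45; Valentina 2/15; Yago 2/45

There is no surviving spouse, so the entire estate passes to Joaquin's descendants per capita at each generation.
At generation 1 (Graciela, Ximena, Pilar) there are 3 shares of (1)/3 = 1/3 each.
Living: Pilar — each takes 1/3.
Deceased: Graciela and Ximena. Their combined 2/3 is pooled and carried to generation 2.
At generation 2 (Hugo, Beatriz, Valentina, Catalina, Ursula) there are 5 shares of (2/3)/5 = 2/15 each.
Living: Beatriz, Valentina, and Catalina — each takes 2/15.
Deceased: Hugo and Ursula. Their combined 4/15 is pooled and carried to generation 3.
At generation 3 (Fernando, Ines, Yago, Octavio, Soledad, Diego) there are 6 shares of (4/15)/6 = 2/45 each.
Living: Fernando, Ines, Yago, Octavio, Soledad, and Diego — each takes 2/45.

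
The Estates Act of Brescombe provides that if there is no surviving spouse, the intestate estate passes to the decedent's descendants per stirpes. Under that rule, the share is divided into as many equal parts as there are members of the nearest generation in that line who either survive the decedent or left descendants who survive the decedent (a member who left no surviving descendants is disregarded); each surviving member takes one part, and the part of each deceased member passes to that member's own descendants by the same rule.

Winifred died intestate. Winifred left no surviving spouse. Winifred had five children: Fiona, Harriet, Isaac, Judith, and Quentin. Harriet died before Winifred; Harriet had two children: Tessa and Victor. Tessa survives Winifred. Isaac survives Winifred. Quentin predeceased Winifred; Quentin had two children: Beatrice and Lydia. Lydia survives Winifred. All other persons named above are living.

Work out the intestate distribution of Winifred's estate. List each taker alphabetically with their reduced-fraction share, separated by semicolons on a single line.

Beatrice 1/10; Fiona 1/5; Isaac 1/5; Judith 1/5; Lydia 1/10; Tessa 1/10; Victor 1/10

There is no surviving spouse, so the entire estate passes to Winifred's descendants per stirpes.
The estate is divided into 5 equal shares of 1/5 among Fiona, Harriet, Isaac, Judith, Quentin.
Fiona is living and takes 1/5.
Harriet predeceased; the 1/5 allotted to Harriet's branch passes to Harriet's issue by representation.
The 1/5 is divided into 2 equal shares of 1/10 among Tessa, Victor.
Tessa is living and takes 1/10.
Victor is living and takes 1/10.
Isaac is living and takes 1/5.
Judith is living and takes 1/5.
Quentin predeceased; the 1/5 allotted to Quentin's branch passes to Quentin's issue by representation.
The 1/5 is divided into 2 equal shares of 1/10 among Beatrice, Lydia.
Beatrice is living and takes 1/10.
Lydia is living and takes 1/10.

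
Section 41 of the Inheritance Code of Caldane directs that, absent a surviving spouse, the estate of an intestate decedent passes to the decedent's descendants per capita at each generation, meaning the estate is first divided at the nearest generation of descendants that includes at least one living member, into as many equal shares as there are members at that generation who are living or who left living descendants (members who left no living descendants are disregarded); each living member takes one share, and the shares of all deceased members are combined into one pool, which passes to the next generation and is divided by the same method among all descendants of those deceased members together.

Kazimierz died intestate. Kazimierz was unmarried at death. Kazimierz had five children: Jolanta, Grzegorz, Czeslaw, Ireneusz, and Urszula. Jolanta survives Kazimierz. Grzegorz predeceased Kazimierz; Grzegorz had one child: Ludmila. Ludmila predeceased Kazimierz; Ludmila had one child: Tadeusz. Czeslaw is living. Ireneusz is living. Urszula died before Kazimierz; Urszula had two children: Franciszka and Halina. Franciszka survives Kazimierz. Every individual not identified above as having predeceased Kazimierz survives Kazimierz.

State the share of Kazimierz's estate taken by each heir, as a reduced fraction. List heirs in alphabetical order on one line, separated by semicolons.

There is no surviving spouse, so the entire estate passes to Kazimierz's descendants per capita at each generation.
At generation 1 (Jolanta, Grzegorz, Czeslaw, Ireneusz, Urszula) there are 5 shares of (1)/5 = 1/5 each.
Living: Jolanta, Czeslaw, and Ireneusz — each takes 1/5.
Deceased: Grzegorz and Urszula. Their combined 2/5 is pooled and carried to generation 2.
At generation 2 (Ludmila, Franciszka, Halina) there are 3 shares of (2/5)/3 = 2/15 each.
Living: Franciszka and Halina — each takes 2/15.
Deceased: Ludmila. That 2/15 share is carried to generation 3.
At generation 3 (Tadeusz) there are 1 shares of (2/15)/1 = 2/15 each.
Living: Tadeusz — each takes 2/15.

Czeslaw 1/5; Franciszka 2/15; Halina 2/15; Ireneusz 1/5; Jolanta 1/5; Tadeusz 2/15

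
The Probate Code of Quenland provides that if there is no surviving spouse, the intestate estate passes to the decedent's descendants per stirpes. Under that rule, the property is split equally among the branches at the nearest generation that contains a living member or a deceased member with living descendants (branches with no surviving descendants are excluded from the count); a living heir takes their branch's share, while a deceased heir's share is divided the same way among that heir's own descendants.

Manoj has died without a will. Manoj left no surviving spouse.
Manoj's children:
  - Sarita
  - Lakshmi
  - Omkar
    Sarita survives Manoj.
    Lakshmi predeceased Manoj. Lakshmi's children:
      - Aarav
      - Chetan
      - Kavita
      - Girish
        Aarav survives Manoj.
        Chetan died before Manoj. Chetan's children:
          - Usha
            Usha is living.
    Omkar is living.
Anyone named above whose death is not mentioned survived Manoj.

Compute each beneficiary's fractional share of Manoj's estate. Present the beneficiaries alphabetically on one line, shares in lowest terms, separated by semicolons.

There is no surviving spouse, so the entire estate passes to Manoj's descendants per stirpes.
The estate is divided into 3 equal shares of 1/3 among Sarita, Lakshmi, Omkar.
Sarita is living and takes 1/3.
Lakshmi predeceased; the 1/3 allotted to Lakshmi's branch passes to Lakshmi's issue by representation.
The 1/3 is divided into 4 equal shares of 1/12 among Aarav, Chetan, Kavita, Girish.
Aarav is living and takes 1/12.
Chetan predeceased; the 1/12 allotted to Chetan's branch passes to Chetan's issue by representation.
Usha is the sole taker at this level and receives the full 1/12.
Kavita is living and takes 1/12.
Girish is living and takes 1/12.
Omkar is living and takes 1/3.

Aarav 1/12; Girish 1/12; Kavita 1/12; Omkar 1/3; Sarita 1/3; Usha 1/12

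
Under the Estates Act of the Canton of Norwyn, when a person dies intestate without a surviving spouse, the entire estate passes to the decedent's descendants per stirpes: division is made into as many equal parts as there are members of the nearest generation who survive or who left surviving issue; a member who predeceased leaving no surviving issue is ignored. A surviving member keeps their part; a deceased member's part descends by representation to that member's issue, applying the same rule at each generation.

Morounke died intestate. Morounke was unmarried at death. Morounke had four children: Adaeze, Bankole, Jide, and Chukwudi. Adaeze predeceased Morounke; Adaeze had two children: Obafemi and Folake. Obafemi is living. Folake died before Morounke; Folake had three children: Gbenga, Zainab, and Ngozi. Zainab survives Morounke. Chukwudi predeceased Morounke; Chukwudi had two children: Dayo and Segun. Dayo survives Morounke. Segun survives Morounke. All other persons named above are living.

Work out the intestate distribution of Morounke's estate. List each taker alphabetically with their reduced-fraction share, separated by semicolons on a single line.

There is no surviving spouse, so the entire estate passes to Morounke's descendants per stirpes.
The estate is divided into 4 equal shares of 1/4 among Adaeze, Bankole, Jide, Chukwudi.
Adaeze predeceased; the 1/4 allotted to Adaeze's branch passes to Adaeze's issue by representation.
The 1/4 is divided into 2 equal shares of 1/8 among Obafemi, Folake.
Obafemi is living and takes 1/8.
Folake predeceased; the 1/8 allotted to Folake's branch passes to Folake's issue by representation.
The 1/8 is divided into 3 equal shares of 1/24 among Gbenga, Zainab, Ngozi.
Gbenga is living and takes 1/24.
Zainab is living and takes 1/24.
Ngozi is living and takes 1/24.
Bankole is living and takes 1/4.
Jide is living and takes 1/4.
Chukwudi predeceased; the 1/4 allotted to Chukwudi's branch passes to Chukwudi's issue by representation.
The 1/4 is divided into 2 equal shares of 1/8 among Dayo, Segun.
Dayo is living and takes 1/8.
Segun is living and takes 1/8.

Bankole 1/4; Dayo 1/8; Gbenga 1/24; Jide 1/4; Ngozi 1/24; Obafemi 1/8; Segun 1/8; Zainab 1/24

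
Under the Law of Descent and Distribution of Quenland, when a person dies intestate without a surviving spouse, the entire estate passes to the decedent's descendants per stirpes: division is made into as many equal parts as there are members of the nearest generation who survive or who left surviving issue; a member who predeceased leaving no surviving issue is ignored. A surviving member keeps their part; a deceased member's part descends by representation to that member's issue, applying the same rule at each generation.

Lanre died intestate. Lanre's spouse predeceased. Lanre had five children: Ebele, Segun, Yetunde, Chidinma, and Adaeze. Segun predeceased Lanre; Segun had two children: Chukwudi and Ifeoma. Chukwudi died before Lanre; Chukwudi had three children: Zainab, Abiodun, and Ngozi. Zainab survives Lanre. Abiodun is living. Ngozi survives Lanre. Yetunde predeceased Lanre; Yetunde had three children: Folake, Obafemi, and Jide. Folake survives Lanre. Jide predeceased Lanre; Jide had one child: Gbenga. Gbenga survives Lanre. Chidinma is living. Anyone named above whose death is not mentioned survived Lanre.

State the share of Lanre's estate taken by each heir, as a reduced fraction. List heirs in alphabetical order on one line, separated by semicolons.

There is no surviving spouse, so the entire estate passes to Lanre's descendants per stirpes.
The estate is divided into 5 equal shares of 1/5 among Ebele, Segun, Yetunde, Chidinma, Adaeze.
Ebele is living and takes 1/5.
Segun predeceased; the 1/5 allotted to Segun's branch passes to Segun's issue by representation.
The 1/5 is divided into 2 equal shares of 1/10 among Chukwudi, Ifeoma.
Chukwudi predeceased; the 1/10 allotted to Chukwudi's branch passes to Chukwudi's issue by representation.
The 1/10 is divided into 3 equal shares of 1/30 among Zainab, Abiodun, Ngozi.
Zainab is living and takes 1/30.
Abiodun is living and takes 1/30.
Ngozi is living and takes 1/30.
Ifeoma is living and takes 1/10.
Yetunde predeceased; the 1/5 allotted to Yetunde's branch passes to Yetunde's issue by representation.
The 1/5 is divided into 3 equal shares of 1/15 among Folake, Obafemi, Jide.
Folake is living and takes 1/15.
Obafemi is living and takes 1/15.
Jide predeceased; the 1/15 allotted to Jide's branch passes to Jide's issue by representation.
Gbenga is the sole taker at this level and receives the full 1/15.
Chidinma is living and takes 1/5.
Adaeze is living and takes 1/5.

Abiodun 1/30; Adaeze 1/5; Chidinma 1/5; Ebele 1/5; Folake 1/15; Gbenga 1/15; Ifeoma 1/10; Ngozi 1/30; Obafemi 1/15; Zainab 1/30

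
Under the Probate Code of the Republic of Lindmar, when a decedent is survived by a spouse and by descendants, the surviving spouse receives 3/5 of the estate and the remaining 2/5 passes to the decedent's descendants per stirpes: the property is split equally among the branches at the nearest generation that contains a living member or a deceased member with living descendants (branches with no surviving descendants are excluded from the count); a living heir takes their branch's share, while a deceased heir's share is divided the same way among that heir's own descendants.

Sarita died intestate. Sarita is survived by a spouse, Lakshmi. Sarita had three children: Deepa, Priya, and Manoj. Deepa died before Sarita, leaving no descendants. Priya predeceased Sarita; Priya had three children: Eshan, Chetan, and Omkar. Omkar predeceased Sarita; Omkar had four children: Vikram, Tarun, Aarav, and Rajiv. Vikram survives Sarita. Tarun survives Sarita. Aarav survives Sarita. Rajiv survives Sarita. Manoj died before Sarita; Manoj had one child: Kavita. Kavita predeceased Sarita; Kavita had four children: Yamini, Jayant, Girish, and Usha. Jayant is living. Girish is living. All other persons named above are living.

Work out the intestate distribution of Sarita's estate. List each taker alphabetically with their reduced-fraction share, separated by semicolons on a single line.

Aarav 1/60; Chetan 1/15; Eshan 1/15; Girish 1/20; Jayant 1/20; Lakshmi 3/5; Rajiv 1/60; Tarun 1/60; Usha 1/20; Vikram 1/60; Yamini 1/20

Lakshmi, as surviving spouse, takes 3/5.
The remaining 2/5 passes to Sarita's descendants per stirpes.
Deepa left no surviving issue, so that branch lapses and is disregarded.
The 2/5 is divided into 2 equal shares of 1/5 among Priya, Manoj.
Priya predeceased; the 1/5 allotted to Priya's branch passes to Priya's issue by representation.
The 1/5 is divided into 3 equal shares of 1/15 among Eshan, Chetan, Omkar.
Eshan is living and takes 1/15.
Chetan is living and takes 1/15.
Omkar predeceased; the 1/15 allotted to Omkar's branch passes to Omkar's issue by representation.
The 1/15 is divided into 4 equal shares of 1/60 among Vikram, Tarun, Aarav, Rajiv.
Vikram is living and takes 1/60.
Tarun is living and takes 1/60.
Aarav is living and takes 1/60.
Rajiv is living and takes 1/60.
Manoj predeceased; the 1/5 allotted to Manoj's branch passes to Manoj's issue by representation.
Kavita's line is the sole branch at this level, so the full 1/5 passes to Kavita's issue by representation.
The 1/5 is divided into 4 equal shares of 1/20 among Yamini, Jayant, Girish, Usha.
Yamini is living and takes 1/20.
Jayant is living and takes 1/20.
Girish is living and takes 1/20.
Usha is living and takes 1/20.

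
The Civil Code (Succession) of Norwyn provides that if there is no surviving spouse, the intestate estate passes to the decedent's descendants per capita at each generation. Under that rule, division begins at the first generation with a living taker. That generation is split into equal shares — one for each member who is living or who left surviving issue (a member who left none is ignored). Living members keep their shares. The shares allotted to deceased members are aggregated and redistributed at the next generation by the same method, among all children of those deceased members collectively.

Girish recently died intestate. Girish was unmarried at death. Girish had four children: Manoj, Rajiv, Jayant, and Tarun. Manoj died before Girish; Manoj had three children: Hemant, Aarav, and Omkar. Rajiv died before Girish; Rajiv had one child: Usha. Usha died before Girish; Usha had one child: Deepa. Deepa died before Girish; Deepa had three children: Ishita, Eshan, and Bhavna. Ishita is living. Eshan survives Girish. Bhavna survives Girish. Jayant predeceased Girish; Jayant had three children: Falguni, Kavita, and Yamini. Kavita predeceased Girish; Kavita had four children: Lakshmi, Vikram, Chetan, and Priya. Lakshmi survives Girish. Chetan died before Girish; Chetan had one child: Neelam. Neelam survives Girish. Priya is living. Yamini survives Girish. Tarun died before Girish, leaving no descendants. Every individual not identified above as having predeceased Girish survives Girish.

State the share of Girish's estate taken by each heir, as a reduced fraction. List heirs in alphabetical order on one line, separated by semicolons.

There is no surviving spouse, so the entire estate passes to Girish's descendants per capita at each generation.
No one at generation 1 (Manoj, Rajiv, Jayant) is living; moving to the next generation.
At generation 2 (Hemant, Aarav, Omkar, Usha, Falguni, Kavita, Yamini) there are 7 shares of (1)/7 = 1/7 each.
Living: Hemant, Aarav, Omkar, Falguni, and Yamini — each takes 1/7.
Deceased: Usha and Kavita. Their combined 2/7 is pooled and carried to generation 3.
At generation 3 (Deepa, Lakshmi, Vikram, Chetan, Priya) there are 5 shares of (2/7)/5 = 2/35 each.
Living: Lakshmi, Vikram, and Priya — each takes 2/35.
Deceased: Deepa and Chetan. Their combined 4/35 is pooled and carried to generation 4.
At generation 4 (Ishita, Eshan, Bhavna, Neelam) there are 4 shares of (4/35)/4 = 1/35 each.
Living: Ishita, Eshan, Bhavna, and Neelam — each takes 1/35.

Aarav 1/7; Bhavna 1/35; Eshan 1/35; Falguni 1/7; Hemant 1/7; Ishita 1/35; Lakshmi 2/35; Neelam 1/35; Omkar 1/7; Priya 2/35; Vikram 2/35; Yamini 1/7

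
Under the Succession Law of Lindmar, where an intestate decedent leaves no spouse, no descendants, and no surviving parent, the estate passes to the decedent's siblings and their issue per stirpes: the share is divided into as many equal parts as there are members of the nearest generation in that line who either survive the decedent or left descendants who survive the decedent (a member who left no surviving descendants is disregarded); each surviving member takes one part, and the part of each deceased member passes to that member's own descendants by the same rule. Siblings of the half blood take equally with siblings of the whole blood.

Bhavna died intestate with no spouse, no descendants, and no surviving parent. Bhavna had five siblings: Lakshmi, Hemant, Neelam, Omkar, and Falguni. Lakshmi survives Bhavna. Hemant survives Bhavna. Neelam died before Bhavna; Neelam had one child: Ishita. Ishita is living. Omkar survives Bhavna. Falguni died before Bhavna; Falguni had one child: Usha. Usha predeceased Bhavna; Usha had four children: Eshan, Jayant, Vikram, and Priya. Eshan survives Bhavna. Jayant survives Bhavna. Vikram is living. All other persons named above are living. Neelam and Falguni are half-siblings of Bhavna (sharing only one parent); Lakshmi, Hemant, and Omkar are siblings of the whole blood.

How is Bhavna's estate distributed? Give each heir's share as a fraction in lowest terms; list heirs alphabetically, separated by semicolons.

No spouse, descendants, or parent survives, so the estate passes to Bhavna's siblings per stirpes.
Half-blood and whole-blood siblings take equally under the stated rule.
The estate is divided into 5 equal shares of 1/5 among Lakshmi, Hemant, Neelam, Omkar, Falguni.
Lakshmi is living and takes 1/5.
Hemant is living and takes 1/5.
Neelam predeceased; the 1/5 allotted to Neelam's branch passes to Neelam's issue by representation.
Ishita is the sole taker at this level and receives the full 1/5.
Omkar is living and takes 1/5.
Falguni predeceased; the 1/5 allotted to Falguni's branch passes to Falguni's issue by representation.
Usha's line is the sole branch at this level, so the full 1/5 passes to Usha's issue by representation.
The 1/5 is divided into 4 equal shares of 1/20 among Eshan, Jayant, Vikram, Priya.
Eshan is living and takes 1/20.
Jayant is living and takes 1/20.
Vikram is living and takes 1/20.
Priya is living and takes 1/20.

Eshan 1/20; Hemant 1/5; Ishita 1/5; Jayant 1/20; Lakshmi 1/5; Omkar 1/5; Priya 1/20; Vikram 1/20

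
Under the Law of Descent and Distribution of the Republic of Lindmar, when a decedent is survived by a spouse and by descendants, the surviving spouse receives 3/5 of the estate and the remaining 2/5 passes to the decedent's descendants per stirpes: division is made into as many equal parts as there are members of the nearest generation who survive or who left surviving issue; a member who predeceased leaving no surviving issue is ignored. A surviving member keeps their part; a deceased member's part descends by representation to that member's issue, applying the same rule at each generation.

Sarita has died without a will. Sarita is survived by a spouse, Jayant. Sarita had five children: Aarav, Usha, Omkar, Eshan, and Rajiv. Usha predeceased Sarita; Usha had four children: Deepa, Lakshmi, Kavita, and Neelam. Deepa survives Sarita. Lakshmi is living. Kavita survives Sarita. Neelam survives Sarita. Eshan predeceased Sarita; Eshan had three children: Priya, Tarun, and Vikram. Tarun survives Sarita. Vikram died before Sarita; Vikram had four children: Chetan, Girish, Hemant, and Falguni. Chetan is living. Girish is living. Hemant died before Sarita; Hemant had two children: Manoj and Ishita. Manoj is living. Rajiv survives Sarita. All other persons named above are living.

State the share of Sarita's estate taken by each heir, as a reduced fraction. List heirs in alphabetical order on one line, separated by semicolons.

Jayant, as surviving spouse, takes 3/5.
The remaining 2/5 passes to Sarita's descendants per stirpes.
The 2/5 is divided into 5 equal shares of 2/25 among Aarav, Usha, Omkar, Eshan, Rajiv.
Aarav is living and takes 2/25.
Usha predeceased; the 2/25 allotted to Usha's branch passes to Usha's issue by representation.
The 2/25 is divided into 4 equal shares of 1/50 among Deepa, Lakshmi, Kavita, Neelam.
Deepa is living and takes 1/50.
Lakshmi is living and takes 1/50.
Kavita is living and takes 1/50.
Neelam is living and takes 1/50.
Omkar is living and takes 2/25.
Eshan predeceased; the 2/25 allotted to Eshan's branch passes to Eshan's issue by representation.
The 2/25 is divided into 3 equal shares of 2/75 among Priya, Tarun, Vikram.
Priya is living and takes 2/75.
Tarun is living and takes 2/75.
Vikram predeceased; the 2/75 allotted to Vikram's branch passes to Vikram's issue by representation.
The 2/75 is divided into 4 equal shares of 1/150 among Chetan, Girish, Hemant, Falguni.
Chetan is living and takes 1/150.
Girish is living and takes 1/150.
Hemant predeceased; the 1/150 allotted to Hemant's branch passes to Hemant's issue by representation.
The 1/150 is divided into 2 equal shares of 1/300 among Manoj, Ishita.
Manoj is living and takes 1/300.
Ishita is living and takes 1/300.
Falguni is living and takes 1/150.
Rajiv is living and takes 2/25.

Aarav 2/25; Chetan 1/150; Deepa 1/50; Falguni 1/150; Girish 1/150; Ishita 1/300; Jayant 3/5; Kavita 1/50; Lakshmi 1/50; Manoj 1/300; Neelam 1/50; Omkar 2/25; Priya 2/75; Rajiv 2/25; Tarun 2/75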